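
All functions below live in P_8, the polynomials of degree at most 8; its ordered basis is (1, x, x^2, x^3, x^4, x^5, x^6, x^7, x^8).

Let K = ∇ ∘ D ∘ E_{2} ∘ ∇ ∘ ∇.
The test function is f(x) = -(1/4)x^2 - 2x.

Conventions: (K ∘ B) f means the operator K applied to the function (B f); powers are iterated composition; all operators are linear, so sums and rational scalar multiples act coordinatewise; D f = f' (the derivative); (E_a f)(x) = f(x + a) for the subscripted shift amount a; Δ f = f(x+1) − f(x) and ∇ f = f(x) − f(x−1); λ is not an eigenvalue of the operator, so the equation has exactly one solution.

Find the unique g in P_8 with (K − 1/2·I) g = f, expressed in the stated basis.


write g with unknown coordinates in the stated basis and equate coefficients in (K − 1/2·I) g = f
solving from the highest basis element down gives g = (1/2)x^2 + 4x
check: K g = 0
so K g − 1/2·g = -(1/4)x^2 - 2x = f ✓

g(x) = (1/2)x^2 + 4x


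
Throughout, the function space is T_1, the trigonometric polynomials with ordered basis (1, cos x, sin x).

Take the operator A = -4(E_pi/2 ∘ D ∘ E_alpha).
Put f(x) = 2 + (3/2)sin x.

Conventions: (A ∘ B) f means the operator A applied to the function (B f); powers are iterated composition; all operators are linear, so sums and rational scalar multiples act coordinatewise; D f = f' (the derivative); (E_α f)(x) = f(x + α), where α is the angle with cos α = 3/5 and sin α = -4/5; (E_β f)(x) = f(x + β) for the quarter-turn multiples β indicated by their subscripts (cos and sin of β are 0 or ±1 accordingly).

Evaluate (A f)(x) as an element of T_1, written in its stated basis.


E_alpha f = 2 - (6/5)cos x + (9/10)sin x
D E_alpha f = (9/10)cos x + (6/5)sin x
E_pi/2 D E_alpha f = (6/5)cos x - (9/10)sin x
(-4(E_pi/2 ∘ D ∘ E_alpha)) f = -(24/5)cos x + (18/5)sin x

the result is g(x) = -(24/5)cos x + (18/5)sin x


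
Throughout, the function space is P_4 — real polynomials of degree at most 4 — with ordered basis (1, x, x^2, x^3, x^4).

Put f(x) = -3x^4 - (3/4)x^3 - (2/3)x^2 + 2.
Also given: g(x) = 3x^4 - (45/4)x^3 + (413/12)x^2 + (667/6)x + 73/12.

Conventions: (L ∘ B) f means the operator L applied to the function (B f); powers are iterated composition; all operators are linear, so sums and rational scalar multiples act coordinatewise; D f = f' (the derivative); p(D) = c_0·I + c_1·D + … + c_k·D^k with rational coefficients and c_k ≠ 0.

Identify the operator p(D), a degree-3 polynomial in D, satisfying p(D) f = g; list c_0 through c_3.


D^0 f = -3x^4 - (3/4)x^3 - (2/3)x^2 + 2
D^1 f = -12x^3 - (9/4)x^2 - (4/3)x
D^2 f = -36x^2 - (9/2)x - 4/3
D^3 f = -72x - 9/2
matching coefficients of g against c_0 f + c_1 Df + … from the top degree down determines the c_i
solution: c_0 = -1, c_1 = 1, c_2 = -1, c_3 = -3/2

p(D) = -I + D − D^2 − (3/2)·D^3, i.e. c_0 = -1, c_1 = 1, c_2 = -1, c_3 = -3/2


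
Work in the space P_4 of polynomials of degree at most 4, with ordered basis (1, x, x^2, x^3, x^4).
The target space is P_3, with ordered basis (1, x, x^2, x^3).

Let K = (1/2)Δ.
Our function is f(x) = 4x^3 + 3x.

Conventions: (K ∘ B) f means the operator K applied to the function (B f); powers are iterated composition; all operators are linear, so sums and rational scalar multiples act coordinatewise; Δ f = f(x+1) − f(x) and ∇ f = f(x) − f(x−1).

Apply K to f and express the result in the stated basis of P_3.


the image equals g(x) = 6x^2 + 6x + 7/2

Δ f = 12x^2 + 12x + 7
((1/2)Δ) f = 6x^2 + 6x + 7/2


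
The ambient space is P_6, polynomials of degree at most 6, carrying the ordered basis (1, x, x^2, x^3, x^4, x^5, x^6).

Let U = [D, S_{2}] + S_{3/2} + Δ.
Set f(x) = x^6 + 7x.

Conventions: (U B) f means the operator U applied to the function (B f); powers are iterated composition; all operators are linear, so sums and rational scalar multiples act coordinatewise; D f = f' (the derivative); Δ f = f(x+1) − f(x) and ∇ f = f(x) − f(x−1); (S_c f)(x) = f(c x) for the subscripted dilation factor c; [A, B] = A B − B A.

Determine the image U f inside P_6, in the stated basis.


the image equals g(x) = (729/64)x^6 + 198x^5 + 15x^4 + 20x^3 + 15x^2 + (33/2)x + 15

S_{2} f = 64x^6 + 14x
D S_{2} f = 384x^5 + 14
D f = 6x^5 + 7
S_{2} D f = 192x^5 + 7
[D, S_{2}] f = 192x^5 + 7
S_{3/2} f = (729/64)x^6 + (21/2)x
Δ f = 6x^5 + 15x^4 + 20x^3 + 15x^2 + 6x + 8
([D, S_{2}] + S_{3/2} + Δ) f = (729/64)x^6 + 198x^5 + 15x^4 + 20x^3 + 15x^2 + (33/2)x + 15


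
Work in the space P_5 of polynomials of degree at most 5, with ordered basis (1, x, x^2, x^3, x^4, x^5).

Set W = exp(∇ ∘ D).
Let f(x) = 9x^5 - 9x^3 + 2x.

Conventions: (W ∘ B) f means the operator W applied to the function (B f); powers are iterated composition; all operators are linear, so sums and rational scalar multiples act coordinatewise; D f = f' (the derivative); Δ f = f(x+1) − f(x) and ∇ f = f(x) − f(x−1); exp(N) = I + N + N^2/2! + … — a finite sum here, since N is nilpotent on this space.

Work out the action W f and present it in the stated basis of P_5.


the result is g(x) = 9x^5 + 171x^3 - 270x^2 + 668x - 558

order-1 term: 180x^3 - 270x^2 + 126x - 18
order-2 term: 540x - 540
the series for exp(∇ ∘ D) f terminates at order 2
exp(∇ ∘ D) f = 9x^5 + 171x^3 - 270x^2 + 668x - 558


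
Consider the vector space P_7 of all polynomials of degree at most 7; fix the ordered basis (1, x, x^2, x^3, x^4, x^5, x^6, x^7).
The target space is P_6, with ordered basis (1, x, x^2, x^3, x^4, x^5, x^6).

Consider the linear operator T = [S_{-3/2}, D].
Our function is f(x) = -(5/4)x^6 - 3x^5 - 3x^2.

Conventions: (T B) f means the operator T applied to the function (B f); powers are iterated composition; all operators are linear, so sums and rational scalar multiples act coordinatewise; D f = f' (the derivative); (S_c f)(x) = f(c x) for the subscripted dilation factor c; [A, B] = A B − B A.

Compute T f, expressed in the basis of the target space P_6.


D f = -(15/2)x^5 - 15x^4 - 6x
S_{-3/2} D f = (3645/64)x^5 - (1215/16)x^4 + 9x
S_{-3/2} f = -(3645/256)x^6 + (729/32)x^5 - (27/4)x^2
D S_{-3/2} f = -(10935/128)x^5 + (3645/32)x^4 - (27/2)x
[S_{-3/2}, D] f = (18225/128)x^5 - (6075/32)x^4 + (45/2)x

the result is g(x) = (18225/128)x^5 - (6075/32)x^4 + (45/2)x


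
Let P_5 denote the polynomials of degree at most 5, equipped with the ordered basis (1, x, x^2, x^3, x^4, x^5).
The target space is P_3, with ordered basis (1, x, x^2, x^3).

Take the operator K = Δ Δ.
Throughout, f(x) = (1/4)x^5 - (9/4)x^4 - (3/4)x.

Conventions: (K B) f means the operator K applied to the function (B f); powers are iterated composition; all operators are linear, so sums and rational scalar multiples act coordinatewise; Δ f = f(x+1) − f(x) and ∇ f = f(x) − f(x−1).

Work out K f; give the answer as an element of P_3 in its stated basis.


g(x) = 5x^3 - 12x^2 - (73/2)x - 24

Δ f = (5/4)x^4 - (13/2)x^3 - 11x^2 - (31/4)x - 11/4
Δ Δ f = 5x^3 - 12x^2 - (73/2)x - 24


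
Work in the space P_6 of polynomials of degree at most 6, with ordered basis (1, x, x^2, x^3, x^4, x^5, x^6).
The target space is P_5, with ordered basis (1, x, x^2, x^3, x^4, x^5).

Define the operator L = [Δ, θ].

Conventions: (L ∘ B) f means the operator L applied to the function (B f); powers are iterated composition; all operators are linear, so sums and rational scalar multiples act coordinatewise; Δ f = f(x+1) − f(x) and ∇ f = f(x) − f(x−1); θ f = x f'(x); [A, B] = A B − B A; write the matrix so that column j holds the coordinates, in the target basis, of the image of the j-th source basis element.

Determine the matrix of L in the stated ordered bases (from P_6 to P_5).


image of 1: 0
image of x: 1
image of x^2: 2x + 2
image of x^3: 3x^2 + 6x + 3
image of x^4: 4x^3 + 12x^2 + 12x + 4
image of x^5: 5x^4 + 20x^3 + 30x^2 + 20x + 5
image of x^6: 6x^5 + 30x^4 + 60x^3 + 60x^2 + 30x + 6
each image's coordinates form column j of the matrix

the matrix is [[0, 1, 2, 3, 4, 5, 6]; [0, 0, 2, 6, 12, 20, 30]; [0, 0, 0, 3, 12, 30, 60]; [0, 0, 0, 0, 4, 20, 60]; [0, 0, 0, 0, 0, 5, 30]; [0, 0, 0, 0, 0, 0, 6]] (rows listed top to bottom)


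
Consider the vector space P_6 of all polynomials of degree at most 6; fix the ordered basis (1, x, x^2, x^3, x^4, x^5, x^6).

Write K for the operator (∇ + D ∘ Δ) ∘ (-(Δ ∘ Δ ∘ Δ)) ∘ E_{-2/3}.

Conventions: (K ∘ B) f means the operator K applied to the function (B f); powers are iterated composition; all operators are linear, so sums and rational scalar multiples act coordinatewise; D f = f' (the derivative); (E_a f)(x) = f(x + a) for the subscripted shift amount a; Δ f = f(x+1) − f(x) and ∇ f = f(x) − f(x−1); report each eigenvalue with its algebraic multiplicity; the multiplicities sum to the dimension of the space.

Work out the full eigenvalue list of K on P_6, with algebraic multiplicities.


λ = 0 (multiplicity 7)

image of 1: 0
image of x: 0
image of x^2: 0
image of x^3: 0
image of x^4: -24
image of x^5: -120x - 160
image of x^6: -360x^2 - 960x - 1120
the matrix is upper triangular; its diagonal is (0, 0, 0, 0, 0, 0, 0)
for a triangular matrix the eigenvalues are the diagonal entries, with algebraic multiplicity their repetition count


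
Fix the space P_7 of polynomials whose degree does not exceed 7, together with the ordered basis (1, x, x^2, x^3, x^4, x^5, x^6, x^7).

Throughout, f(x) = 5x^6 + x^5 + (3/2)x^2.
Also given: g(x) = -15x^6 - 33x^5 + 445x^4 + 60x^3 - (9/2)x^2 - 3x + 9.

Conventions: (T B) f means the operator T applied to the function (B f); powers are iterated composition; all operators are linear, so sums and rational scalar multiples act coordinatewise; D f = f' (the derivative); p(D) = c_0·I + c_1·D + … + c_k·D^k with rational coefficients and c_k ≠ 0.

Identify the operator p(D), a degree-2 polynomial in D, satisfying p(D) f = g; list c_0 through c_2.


c_0 = -3, c_1 = -1, c_2 = 3

D^0 f = 5x^6 + x^5 + (3/2)x^2
D^1 f = 30x^5 + 5x^4 + 3x
D^2 f = 150x^4 + 20x^3 + 3
matching coefficients of g against c_0 f + c_1 Df + … from the top degree down determines the c_i
solution: c_0 = -3, c_1 = -1, c_2 = 3


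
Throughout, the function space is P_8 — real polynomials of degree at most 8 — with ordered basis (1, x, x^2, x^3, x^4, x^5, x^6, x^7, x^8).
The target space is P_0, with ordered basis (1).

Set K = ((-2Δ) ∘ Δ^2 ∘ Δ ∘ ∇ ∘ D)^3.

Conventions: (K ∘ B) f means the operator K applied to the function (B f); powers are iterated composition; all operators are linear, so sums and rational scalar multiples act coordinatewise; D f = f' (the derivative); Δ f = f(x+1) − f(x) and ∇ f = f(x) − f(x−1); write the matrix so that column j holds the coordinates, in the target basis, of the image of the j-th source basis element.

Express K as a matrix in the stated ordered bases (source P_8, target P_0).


the matrix is [[0, 0, 0, 0, 0, 0, 0, 0, 0]] (rows listed top to bottom)

image of 1: 0
image of x: 0
image of x^2: 0
image of x^3: 0
image of x^4: 0
image of x^5: 0
image of x^6: 0
image of x^7: 0
image of x^8: 0
each image's coordinates form column j of the matrix


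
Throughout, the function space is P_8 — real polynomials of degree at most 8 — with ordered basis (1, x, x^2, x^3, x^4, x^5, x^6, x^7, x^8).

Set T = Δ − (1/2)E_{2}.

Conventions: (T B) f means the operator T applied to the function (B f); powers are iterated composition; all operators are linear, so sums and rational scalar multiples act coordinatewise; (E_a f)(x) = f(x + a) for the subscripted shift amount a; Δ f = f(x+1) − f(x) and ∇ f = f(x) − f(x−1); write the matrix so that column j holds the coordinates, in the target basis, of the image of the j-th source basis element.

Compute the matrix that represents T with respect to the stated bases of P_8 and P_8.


the matrix is [[-1/2, 0, -1, -3, -7, -15, -31, -63, -127]; [0, -1/2, 0, -3, -12, -35, -90, -217, -504]; [0, 0, -1/2, 0, -6, -30, -105, -315, -868]; [0, 0, 0, -1/2, 0, -10, -60, -245, -840]; [0, 0, 0, 0, -1/2, 0, -15, -105, -490]; [0, 0, 0, 0, 0, -1/2, 0, -21, -168]; [0, 0, 0, 0, 0, 0, -1/2, 0, -28]; [0, 0, 0, 0, 0, 0, 0, -1/2, 0]; [0, 0, 0, 0, 0, 0, 0, 0, -1/2]] (rows listed top to bottom)

image of 1: -1/2
image of x: -(1/2)x
image of x^2: -(1/2)x^2 - 1
image of x^3: -(1/2)x^3 - 3x - 3
image of x^4: -(1/2)x^4 - 6x^2 - 12x - 7
image of x^5: -(1/2)x^5 - 10x^3 - 30x^2 - 35x - 15
image of x^6: -(1/2)x^6 - 15x^4 - 60x^3 - 105x^2 - 90x - 31
image of x^7: -(1/2)x^7 - 21x^5 - 105x^4 - 245x^3 - 315x^2 - 217x - 63
image of x^8: -(1/2)x^8 - 28x^6 - 168x^5 - 490x^4 - 840x^3 - 868x^2 - 504x - 127
each image's coordinates form column j of the matrix


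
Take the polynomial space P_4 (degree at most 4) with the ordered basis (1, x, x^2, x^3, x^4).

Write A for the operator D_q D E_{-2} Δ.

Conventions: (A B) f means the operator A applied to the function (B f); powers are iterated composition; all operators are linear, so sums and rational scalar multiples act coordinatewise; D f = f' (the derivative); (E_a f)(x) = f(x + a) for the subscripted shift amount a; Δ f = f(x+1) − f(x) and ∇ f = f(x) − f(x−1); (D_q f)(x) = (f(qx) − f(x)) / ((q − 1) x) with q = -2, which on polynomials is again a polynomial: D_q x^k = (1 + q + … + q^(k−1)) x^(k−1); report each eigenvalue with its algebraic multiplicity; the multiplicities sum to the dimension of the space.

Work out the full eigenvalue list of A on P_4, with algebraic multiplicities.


λ = 0 (multiplicity 5)

image of 1: 0
image of x: 0
image of x^2: 0
image of x^3: 6
image of x^4: -12x - 36
the matrix is upper triangular; its diagonal is (0, 0, 0, 0, 0)
for a triangular matrix the eigenvalues are the diagonal entries, with algebraic multiplicity their repetition count


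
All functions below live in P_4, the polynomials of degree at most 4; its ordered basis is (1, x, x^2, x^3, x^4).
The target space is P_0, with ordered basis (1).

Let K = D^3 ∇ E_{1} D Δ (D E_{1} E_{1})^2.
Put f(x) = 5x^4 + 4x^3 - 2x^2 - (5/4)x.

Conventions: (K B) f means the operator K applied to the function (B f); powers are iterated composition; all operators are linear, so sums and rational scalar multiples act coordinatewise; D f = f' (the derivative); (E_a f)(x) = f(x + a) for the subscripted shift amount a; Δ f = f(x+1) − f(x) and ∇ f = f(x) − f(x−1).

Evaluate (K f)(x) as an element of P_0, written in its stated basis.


the image equals g(x) = 0

E_{1} f = 5x^4 + 24x^3 + 40x^2 + (107/4)x + 23/4
E_{1} E_{1} f = 5x^4 + 44x^3 + 142x^2 + (795/4)x + 203/2
D E_{1} E_{1} f = 20x^3 + 132x^2 + 284x + 795/4
E_{1} (D E_{1} E_{1}) f = 20x^3 + 192x^2 + 608x + 2539/4
E_{1} E_{1} (D E_{1} E_{1}) f = 20x^3 + 252x^2 + 1052x + 5819/4
D E_{1} E_{1} (D E_{1} E_{1}) f = 60x^2 + 504x + 1052
Δ (D E_{1} E_{1})^2 f = 120x + 564
D Δ (D E_{1} E_{1})^2 f = 120
E_{1} D Δ (D E_{1} E_{1})^2 f = 120
∇ (E_{1} D Δ) (D E_{1} E_{1})^2 f = 0
D (∇ E_{1} D Δ) (D E_{1} E_{1})^2 f = 0
D D (∇ E_{1} D Δ) (D E_{1} E_{1})^2 f = 0
D D D (∇ E_{1} D Δ) (D E_{1} E_{1})^2 f = 0


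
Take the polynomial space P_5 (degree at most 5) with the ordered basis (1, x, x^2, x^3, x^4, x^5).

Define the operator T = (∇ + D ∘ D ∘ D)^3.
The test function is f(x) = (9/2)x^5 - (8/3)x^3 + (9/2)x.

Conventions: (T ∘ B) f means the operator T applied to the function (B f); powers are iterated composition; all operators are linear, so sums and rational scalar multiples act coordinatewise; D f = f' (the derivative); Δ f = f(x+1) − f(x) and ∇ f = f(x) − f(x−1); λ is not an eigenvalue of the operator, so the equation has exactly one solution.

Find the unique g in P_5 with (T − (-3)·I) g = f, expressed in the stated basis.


the result is g(x) = (3/2)x^5 - (8/9)x^3 - 30x^2 + (183/2)x - 2279/9

write g with unknown coordinates in the stated basis and equate coefficients in (T − (-3)·I) g = f
solving from the highest basis element down gives g = (3/2)x^5 - (8/9)x^3 - 30x^2 + (183/2)x - 2279/9
check: T g = 90x^2 - 270x + 2279/3
so T g − (-3)·g = (9/2)x^5 - (8/3)x^3 + (9/2)x = f ✓


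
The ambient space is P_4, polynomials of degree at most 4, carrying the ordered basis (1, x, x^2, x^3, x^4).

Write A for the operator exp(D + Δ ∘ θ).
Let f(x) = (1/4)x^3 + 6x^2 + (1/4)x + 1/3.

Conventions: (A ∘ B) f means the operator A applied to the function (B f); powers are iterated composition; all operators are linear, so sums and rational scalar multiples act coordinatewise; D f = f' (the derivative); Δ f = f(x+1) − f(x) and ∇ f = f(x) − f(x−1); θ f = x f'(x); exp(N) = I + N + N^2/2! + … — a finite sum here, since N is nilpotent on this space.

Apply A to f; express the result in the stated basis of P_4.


order-1 term: 3x^2 + (153/4)x + 53/4
order-2 term: 9x + 165/4
order-3 term: 6
the series for exp(D + Δ ∘ θ) f terminates at order 3
exp(D + Δ ∘ θ) f = (1/4)x^3 + 9x^2 + (95/2)x + 365/6

the result is g(x) = (1/4)x^3 + 9x^2 + (95/2)x + 365/6


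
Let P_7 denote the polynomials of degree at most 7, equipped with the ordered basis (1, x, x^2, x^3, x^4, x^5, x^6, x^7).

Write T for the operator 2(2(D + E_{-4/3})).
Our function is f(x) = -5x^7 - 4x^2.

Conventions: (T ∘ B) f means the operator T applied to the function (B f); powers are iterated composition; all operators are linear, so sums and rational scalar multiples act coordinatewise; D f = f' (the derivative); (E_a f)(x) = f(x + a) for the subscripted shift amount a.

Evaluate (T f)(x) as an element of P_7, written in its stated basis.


the image equals g(x) = -20x^7 + (140/3)x^6 - (2240/3)x^5 + (44800/27)x^4 - (179200/81)x^3 + (142064/81)x^2 - (565664/729)x + 265472/2187

D f = -35x^6 - 8x
E_{-4/3} f = -5x^7 + (140/3)x^6 - (560/3)x^5 + (11200/27)x^4 - (44800/81)x^3 + (35516/81)x^2 - (135584/729)x + 66368/2187
(D + E_{-4/3}) f = -5x^7 + (35/3)x^6 - (560/3)x^5 + (11200/27)x^4 - (44800/81)x^3 + (35516/81)x^2 - (141416/729)x + 66368/2187
(2(D + E_{-4/3})) f = -10x^7 + (70/3)x^6 - (1120/3)x^5 + (22400/27)x^4 - (89600/81)x^3 + (71032/81)x^2 - (282832/729)x + 132736/2187
(2(2(D + E_{-4/3}))) f = -20x^7 + (140/3)x^6 - (2240/3)x^5 + (44800/27)x^4 - (179200/81)x^3 + (142064/81)x^2 - (565664/729)x + 265472/2187


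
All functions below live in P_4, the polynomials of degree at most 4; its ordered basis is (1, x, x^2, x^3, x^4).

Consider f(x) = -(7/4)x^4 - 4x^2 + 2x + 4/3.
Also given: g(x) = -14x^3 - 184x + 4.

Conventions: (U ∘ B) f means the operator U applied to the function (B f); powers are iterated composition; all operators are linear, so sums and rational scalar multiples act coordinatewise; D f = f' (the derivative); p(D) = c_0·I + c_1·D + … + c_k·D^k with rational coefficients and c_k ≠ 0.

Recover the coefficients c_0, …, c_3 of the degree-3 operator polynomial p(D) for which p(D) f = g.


D^0 f = -(7/4)x^4 - 4x^2 + 2x + 4/3
D^1 f = -7x^3 - 8x + 2
D^2 f = -21x^2 - 8
D^3 f = -42x
matching coefficients of g against c_0 f + c_1 Df + … from the top degree down determines the c_i
solution: c_0 = 0, c_1 = 2, c_2 = 0, c_3 = 4

c_0 = 0, c_1 = 2, c_2 = 0, c_3 = 4


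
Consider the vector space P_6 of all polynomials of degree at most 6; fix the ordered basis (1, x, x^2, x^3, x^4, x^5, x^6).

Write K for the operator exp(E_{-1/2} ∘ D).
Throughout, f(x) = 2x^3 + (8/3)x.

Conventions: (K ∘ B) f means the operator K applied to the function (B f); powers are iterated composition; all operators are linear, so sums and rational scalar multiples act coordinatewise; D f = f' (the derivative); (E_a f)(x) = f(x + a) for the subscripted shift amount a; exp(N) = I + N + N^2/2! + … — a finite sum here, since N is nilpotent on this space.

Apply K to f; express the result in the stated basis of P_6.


the result is g(x) = 2x^3 + 6x^2 + (8/3)x + 1/6

order-1 term: 6x^2 - 6x + 25/6
order-2 term: 6x - 6
order-3 term: 2
the series for exp(E_{-1/2} ∘ D) f terminates at order 3
exp(E_{-1/2} ∘ D) f = 2x^3 + 6x^2 + (8/3)x + 1/6


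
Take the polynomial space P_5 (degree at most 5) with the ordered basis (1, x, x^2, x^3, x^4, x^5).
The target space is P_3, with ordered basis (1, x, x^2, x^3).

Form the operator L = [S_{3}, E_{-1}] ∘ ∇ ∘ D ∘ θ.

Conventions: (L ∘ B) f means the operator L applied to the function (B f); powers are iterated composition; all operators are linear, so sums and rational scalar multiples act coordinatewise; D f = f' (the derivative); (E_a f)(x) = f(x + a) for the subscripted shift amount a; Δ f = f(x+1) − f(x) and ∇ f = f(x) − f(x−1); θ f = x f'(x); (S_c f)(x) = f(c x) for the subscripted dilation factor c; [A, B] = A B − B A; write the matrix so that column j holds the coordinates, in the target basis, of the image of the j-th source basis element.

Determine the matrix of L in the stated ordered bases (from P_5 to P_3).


the matrix is [[0, 0, 0, 36, -480, 4000]; [0, 0, 0, 0, 576, -9000]; [0, 0, 0, 0, 0, 5400]; [0, 0, 0, 0, 0, 0]] (rows listed top to bottom)

image of 1: 0
image of x: 0
image of x^2: 0
image of x^3: 36
image of x^4: 576x - 480
image of x^5: 5400x^2 - 9000x + 4000
each image's coordinates form column j of the matrix


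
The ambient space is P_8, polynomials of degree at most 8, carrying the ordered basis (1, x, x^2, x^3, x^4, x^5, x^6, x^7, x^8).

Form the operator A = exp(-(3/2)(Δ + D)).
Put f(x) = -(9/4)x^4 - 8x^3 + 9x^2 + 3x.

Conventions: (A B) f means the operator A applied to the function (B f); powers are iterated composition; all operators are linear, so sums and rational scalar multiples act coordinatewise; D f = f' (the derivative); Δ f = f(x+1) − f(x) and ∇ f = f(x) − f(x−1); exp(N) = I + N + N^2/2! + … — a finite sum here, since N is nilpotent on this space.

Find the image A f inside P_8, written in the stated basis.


order-1 term: 27x^3 + (369/4)x^2 - (9/2)x - 57/8
order-2 term: -(243/2)x^2 - (675/2)x - 1323/16
order-3 term: 243x + 1593/4
order-4 term: -729/4
the series for exp(-(3/2)(Δ + D)) f terminates at order 4
exp(-(3/2)(Δ + D)) f = -(9/4)x^4 + 19x^3 - (81/4)x^2 - 96x + 2019/16

the image equals g(x) = -(9/4)x^4 + 19x^3 - (81/4)x^2 - 96x + 2019/16


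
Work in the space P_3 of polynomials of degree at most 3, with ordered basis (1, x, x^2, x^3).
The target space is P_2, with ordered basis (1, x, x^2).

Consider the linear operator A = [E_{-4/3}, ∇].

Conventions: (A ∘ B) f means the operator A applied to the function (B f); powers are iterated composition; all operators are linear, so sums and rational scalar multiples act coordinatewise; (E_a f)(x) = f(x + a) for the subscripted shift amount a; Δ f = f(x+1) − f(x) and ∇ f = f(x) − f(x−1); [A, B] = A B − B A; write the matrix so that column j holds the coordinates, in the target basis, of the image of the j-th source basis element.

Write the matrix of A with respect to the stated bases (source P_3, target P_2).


image of 1: 0
image of x: 0
image of x^2: 0
image of x^3: 0
each image's coordinates form column j of the matrix

the matrix is [[0, 0, 0, 0]; [0, 0, 0, 0]; [0, 0, 0, 0]] (rows listed top to bottom)


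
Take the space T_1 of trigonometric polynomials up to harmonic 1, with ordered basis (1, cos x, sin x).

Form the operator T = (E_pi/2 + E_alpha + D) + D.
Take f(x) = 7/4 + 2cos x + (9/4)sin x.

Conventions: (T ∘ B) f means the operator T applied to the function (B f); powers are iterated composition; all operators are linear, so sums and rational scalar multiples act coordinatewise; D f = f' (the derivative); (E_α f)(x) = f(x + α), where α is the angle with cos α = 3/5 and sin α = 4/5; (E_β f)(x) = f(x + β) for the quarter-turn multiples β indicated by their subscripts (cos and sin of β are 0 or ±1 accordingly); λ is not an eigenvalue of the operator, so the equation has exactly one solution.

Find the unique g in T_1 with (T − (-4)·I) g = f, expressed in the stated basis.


g(x) = 7/24 + (13/712)cos x + (359/712)sin x

write g with unknown coordinates in the stated basis and equate coefficients in (T − (-4)·I) g = f
solving from the highest basis element down gives g = 7/24 + (13/712)cos x + (359/712)sin x
check: T g = 7/12 + (343/178)cos x + (83/356)sin x
so T g − (-4)·g = 7/4 + 2cos x + (9/4)sin x = f ✓


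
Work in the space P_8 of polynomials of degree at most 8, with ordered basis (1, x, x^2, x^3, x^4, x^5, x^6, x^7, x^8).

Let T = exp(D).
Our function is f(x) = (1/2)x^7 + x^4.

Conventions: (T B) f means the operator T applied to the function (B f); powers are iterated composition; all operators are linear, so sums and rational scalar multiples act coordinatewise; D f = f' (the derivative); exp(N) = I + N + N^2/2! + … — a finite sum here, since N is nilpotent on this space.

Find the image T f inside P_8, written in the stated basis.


the result is g(x) = (1/2)x^7 + (7/2)x^6 + (21/2)x^5 + (37/2)x^4 + (43/2)x^3 + (33/2)x^2 + (15/2)x + 3/2

order-1 term: (7/2)x^6 + 4x^3
order-2 term: (21/2)x^5 + 6x^2
order-3 term: (35/2)x^4 + 4x
order-4 term: (35/2)x^3 + 1
order-5 term: (21/2)x^2
order-6 term: (7/2)x
order-7 term: 1/2
the series for exp(D) f terminates at order 7
exp(D) f = (1/2)x^7 + (7/2)x^6 + (21/2)x^5 + (37/2)x^4 + (43/2)x^3 + (33/2)x^2 + (15/2)x + 3/2


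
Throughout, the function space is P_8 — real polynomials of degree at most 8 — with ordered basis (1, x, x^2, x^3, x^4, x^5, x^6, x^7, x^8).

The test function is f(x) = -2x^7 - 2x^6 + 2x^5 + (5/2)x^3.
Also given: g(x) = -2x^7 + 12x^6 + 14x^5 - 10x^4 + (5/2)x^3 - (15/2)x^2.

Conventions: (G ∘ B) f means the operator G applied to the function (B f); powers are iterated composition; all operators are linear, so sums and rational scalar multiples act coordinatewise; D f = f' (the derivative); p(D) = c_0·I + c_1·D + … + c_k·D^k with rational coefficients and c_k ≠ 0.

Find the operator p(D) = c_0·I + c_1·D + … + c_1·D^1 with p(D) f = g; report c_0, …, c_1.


D^0 f = -2x^7 - 2x^6 + 2x^5 + (5/2)x^3
D^1 f = -14x^6 - 12x^5 + 10x^4 + (15/2)x^2
matching coefficients of g against c_0 f + c_1 Df + … from the top degree down determines the c_i
solution: c_0 = 1, c_1 = -1

c_0 = 1, c_1 = -1


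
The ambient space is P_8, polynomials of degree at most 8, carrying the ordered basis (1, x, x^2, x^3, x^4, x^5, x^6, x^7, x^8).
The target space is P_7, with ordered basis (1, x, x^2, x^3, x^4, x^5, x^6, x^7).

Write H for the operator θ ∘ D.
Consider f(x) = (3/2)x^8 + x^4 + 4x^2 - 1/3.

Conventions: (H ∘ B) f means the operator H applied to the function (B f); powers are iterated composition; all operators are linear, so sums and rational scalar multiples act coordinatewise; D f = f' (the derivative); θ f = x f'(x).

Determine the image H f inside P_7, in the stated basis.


D f = 12x^7 + 4x^3 + 8x
θ D f = 84x^7 + 12x^3 + 8x

g(x) = 84x^7 + 12x^3 + 8x


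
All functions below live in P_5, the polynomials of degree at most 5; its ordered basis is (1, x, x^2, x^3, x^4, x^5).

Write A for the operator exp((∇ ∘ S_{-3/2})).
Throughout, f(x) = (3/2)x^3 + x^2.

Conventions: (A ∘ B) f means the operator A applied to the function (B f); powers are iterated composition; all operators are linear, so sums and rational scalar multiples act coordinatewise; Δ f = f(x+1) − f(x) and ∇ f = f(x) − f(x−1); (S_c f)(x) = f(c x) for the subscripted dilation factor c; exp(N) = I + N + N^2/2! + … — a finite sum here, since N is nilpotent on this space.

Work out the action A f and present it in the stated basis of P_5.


the result is g(x) = (3/2)x^3 - (227/16)x^2 - (927/64)x + 387/32

order-1 term: -(243/16)x^2 + (315/16)x - 117/16
order-2 term: -(2187/64)x + 297/128
order-3 term: 2187/128
the series for exp((∇ ∘ S_{-3/2})) f terminates at order 3
exp((∇ ∘ S_{-3/2})) f = (3/2)x^3 - (227/16)x^2 - (927/64)x + 387/32


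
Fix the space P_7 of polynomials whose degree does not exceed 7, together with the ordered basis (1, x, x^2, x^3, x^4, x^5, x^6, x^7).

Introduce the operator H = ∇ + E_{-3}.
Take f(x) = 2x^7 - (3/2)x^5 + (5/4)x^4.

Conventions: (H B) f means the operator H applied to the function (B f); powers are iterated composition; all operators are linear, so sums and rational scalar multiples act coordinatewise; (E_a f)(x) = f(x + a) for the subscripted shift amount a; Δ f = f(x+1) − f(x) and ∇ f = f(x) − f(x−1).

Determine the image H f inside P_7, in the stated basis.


the image equals g(x) = 2x^7 - 28x^6 + (669/2)x^5 - (7215/4)x^4 + 5470x^3 - 9714x^2 + 9462x - 3909

∇ f = 14x^6 - 42x^5 + (125/2)x^4 - 50x^3 + (39/2)x^2 - (3/2)x - 3/4
E_{-3} f = 2x^7 - 42x^6 + (753/2)x^5 - (7465/4)x^4 + 5520x^3 - (19467/2)x^2 + (18927/2)x - 15633/4
(∇ + E_{-3}) f = 2x^7 - 28x^6 + (669/2)x^5 - (7215/4)x^4 + 5470x^3 - 9714x^2 + 9462x - 3909


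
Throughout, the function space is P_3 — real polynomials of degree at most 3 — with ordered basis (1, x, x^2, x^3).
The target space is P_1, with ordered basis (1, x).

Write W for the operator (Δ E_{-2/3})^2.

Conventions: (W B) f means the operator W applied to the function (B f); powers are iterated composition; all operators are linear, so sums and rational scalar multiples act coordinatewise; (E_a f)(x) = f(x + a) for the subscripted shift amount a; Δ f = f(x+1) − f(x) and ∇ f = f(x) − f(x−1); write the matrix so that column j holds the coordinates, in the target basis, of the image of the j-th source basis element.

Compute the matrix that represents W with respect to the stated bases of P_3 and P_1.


the matrix is [[0, 0, 2, -2]; [0, 0, 0, 6]] (rows listed top to bottom)

image of 1: 0
image of x: 0
image of x^2: 2
image of x^3: 6x - 2
each image's coordinates form column j of the matrix


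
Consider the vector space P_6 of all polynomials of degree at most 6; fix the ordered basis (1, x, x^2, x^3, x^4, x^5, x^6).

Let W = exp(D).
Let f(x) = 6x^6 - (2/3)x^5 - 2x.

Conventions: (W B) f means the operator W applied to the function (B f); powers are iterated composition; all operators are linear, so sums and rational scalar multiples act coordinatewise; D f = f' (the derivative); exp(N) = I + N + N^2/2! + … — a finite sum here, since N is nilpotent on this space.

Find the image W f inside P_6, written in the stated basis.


the result is g(x) = 6x^6 + (106/3)x^5 + (260/3)x^4 + (340/3)x^3 + (250/3)x^2 + (92/3)x + 10/3

order-1 term: 36x^5 - (10/3)x^4 - 2
order-2 term: 90x^4 - (20/3)x^3
order-3 term: 120x^3 - (20/3)x^2
order-4 term: 90x^2 - (10/3)x
order-5 term: 36x - 2/3
order-6 term: 6
the series for exp(D) f terminates at order 6
exp(D) f = 6x^6 + (106/3)x^5 + (260/3)x^4 + (340/3)x^3 + (250/3)x^2 + (92/3)x + 10/3


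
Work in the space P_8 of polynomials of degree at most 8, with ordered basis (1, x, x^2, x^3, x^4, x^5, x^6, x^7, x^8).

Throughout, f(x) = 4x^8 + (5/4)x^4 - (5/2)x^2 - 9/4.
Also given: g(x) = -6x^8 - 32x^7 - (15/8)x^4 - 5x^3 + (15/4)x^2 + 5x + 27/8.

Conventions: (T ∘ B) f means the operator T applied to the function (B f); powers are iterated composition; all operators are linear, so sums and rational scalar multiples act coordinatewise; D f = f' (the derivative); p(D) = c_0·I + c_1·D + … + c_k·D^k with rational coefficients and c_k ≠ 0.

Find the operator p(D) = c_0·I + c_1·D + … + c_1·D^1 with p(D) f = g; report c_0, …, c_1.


c_0 = -3/2, c_1 = -1

D^0 f = 4x^8 + (5/4)x^4 - (5/2)x^2 - 9/4
D^1 f = 32x^7 + 5x^3 - 5x
matching coefficients of g against c_0 f + c_1 Df + … from the top degree down determines the c_i
solution: c_0 = -3/2, c_1 = -1


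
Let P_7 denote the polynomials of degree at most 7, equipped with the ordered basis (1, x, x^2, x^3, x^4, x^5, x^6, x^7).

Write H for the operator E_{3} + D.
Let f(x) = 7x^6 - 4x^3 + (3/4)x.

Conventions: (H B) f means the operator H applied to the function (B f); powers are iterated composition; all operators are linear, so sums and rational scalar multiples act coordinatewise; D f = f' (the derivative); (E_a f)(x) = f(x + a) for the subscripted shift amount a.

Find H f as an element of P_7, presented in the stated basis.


E_{3} f = 7x^6 + 126x^5 + 945x^4 + 3776x^3 + 8469x^2 + (40395/4)x + 19989/4
D f = 42x^5 - 12x^2 + 3/4
(E_{3} + D) f = 7x^6 + 168x^5 + 945x^4 + 3776x^3 + 8457x^2 + (40395/4)x + 4998

the image equals g(x) = 7x^6 + 168x^5 + 945x^4 + 3776x^3 + 8457x^2 + (40395/4)x + 4998


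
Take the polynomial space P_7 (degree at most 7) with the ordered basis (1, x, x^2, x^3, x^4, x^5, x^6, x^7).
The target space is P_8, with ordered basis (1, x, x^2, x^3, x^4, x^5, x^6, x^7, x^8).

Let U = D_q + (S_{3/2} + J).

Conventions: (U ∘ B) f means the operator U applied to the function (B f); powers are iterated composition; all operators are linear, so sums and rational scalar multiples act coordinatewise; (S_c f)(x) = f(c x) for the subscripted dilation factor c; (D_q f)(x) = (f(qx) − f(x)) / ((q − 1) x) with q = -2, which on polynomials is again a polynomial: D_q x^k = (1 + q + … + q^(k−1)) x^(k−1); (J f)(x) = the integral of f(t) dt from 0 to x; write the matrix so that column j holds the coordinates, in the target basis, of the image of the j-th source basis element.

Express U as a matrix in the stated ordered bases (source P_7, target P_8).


image of 1: x + 1
image of x: (1/2)x^2 + (3/2)x + 1
image of x^2: (1/3)x^3 + (9/4)x^2 - x
image of x^3: (1/4)x^4 + (27/8)x^3 + 3x^2
image of x^4: (1/5)x^5 + (81/16)x^4 - 5x^3
image of x^5: (1/6)x^6 + (243/32)x^5 + 11x^4
image of x^6: (1/7)x^7 + (729/64)x^6 - 21x^5
image of x^7: (1/8)x^8 + (2187/128)x^7 + 43x^6
each image's coordinates form column j of the matrix

the matrix is [[1, 1, 0, 0, 0, 0, 0, 0]; [1, 3/2, -1, 0, 0, 0, 0, 0]; [0, 1/2, 9/4, 3, 0, 0, 0, 0]; [0, 0, 1/3, 27/8, -5, 0, 0, 0]; [0, 0, 0, 1/4, 81/16, 11, 0, 0]; [0, 0, 0, 0, 1/5, 243/32, -21, 0]; [0, 0, 0, 0, 0, 1/6, 729/64, 43]; [0, 0, 0, 0, 0, 0, 1/7, 2187/128]; [0, 0, 0, 0, 0, 0, 0, 1/8]] (rows listed top to bottom)


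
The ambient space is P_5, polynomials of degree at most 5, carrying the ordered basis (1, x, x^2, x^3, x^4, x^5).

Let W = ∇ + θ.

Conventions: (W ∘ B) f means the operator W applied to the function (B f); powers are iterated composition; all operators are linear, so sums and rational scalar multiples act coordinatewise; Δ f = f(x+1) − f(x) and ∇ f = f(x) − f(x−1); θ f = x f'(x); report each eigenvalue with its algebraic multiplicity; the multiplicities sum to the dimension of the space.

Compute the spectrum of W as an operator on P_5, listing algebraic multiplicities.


λ = 0 (multiplicity 1), λ = 1 (multiplicity 1), λ = 2 (multiplicity 1), λ = 3 (multiplicity 1), λ = 4 (multiplicity 1), λ = 5 (multiplicity 1)

image of 1: 0
image of x: x + 1
image of x^2: 2x^2 + 2x - 1
image of x^3: 3x^3 + 3x^2 - 3x + 1
image of x^4: 4x^4 + 4x^3 - 6x^2 + 4x - 1
image of x^5: 5x^5 + 5x^4 - 10x^3 + 10x^2 - 5x + 1
the matrix is upper triangular; its diagonal is (0, 1, 2, 3, 4, 5)
for a triangular matrix the eigenvalues are the diagonal entries, with algebraic multiplicity their repetition count


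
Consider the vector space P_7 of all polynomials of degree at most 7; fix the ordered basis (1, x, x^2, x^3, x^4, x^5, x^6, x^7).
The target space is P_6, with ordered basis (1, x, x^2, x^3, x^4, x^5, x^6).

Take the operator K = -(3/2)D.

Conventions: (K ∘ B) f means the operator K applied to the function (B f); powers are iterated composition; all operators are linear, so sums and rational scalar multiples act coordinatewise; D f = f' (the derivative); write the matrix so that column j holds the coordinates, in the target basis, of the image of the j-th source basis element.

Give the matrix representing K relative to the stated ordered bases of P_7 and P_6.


image of 1: 0
image of x: -3/2
image of x^2: -3x
image of x^3: -(9/2)x^2
image of x^4: -6x^3
image of x^5: -(15/2)x^4
image of x^6: -9x^5
image of x^7: -(21/2)x^6
each image's coordinates form column j of the matrix

the matrix is [[0, -3/2, 0, 0, 0, 0, 0, 0]; [0, 0, -3, 0, 0, 0, 0, 0]; [0, 0, 0, -9/2, 0, 0, 0, 0]; [0, 0, 0, 0, -6, 0, 0, 0]; [0, 0, 0, 0, 0, -15/2, 0, 0]; [0, 0, 0, 0, 0, 0, -9, 0]; [0, 0, 0, 0, 0, 0, 0, -21/2]] (rows listed top to bottom)


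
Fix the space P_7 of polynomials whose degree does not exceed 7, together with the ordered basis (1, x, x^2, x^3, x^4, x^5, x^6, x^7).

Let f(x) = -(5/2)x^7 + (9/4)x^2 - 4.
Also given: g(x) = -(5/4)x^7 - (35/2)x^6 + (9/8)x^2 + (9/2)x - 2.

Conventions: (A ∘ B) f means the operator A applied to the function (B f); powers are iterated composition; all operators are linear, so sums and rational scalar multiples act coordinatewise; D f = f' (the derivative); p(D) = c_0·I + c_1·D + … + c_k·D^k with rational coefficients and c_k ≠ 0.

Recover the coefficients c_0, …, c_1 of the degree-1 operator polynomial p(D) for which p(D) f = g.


p(D) = (1/2)·I + D, i.e. c_0 = 1/2, c_1 = 1

D^0 f = -(5/2)x^7 + (9/4)x^2 - 4
D^1 f = -(35/2)x^6 + (9/2)x
matching coefficients of g against c_0 f + c_1 Df + … from the top degree down determines the c_i
solution: c_0 = 1/2, c_1 = 1


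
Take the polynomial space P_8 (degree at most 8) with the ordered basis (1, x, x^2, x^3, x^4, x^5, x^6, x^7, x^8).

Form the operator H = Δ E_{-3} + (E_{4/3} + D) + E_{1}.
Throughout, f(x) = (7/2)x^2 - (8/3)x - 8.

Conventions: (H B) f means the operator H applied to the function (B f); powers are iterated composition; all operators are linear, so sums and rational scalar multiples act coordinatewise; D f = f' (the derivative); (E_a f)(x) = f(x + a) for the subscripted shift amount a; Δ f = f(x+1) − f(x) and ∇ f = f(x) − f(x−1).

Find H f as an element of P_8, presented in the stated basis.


the result is g(x) = 7x^2 + 25x - 106/3

E_{-3} f = (7/2)x^2 - (71/3)x + 63/2
Δ E_{-3} f = 7x - 121/6
E_{4/3} f = (7/2)x^2 + (20/3)x - 16/3
D f = 7x - 8/3
(E_{4/3} + D) f = (7/2)x^2 + (41/3)x - 8
E_{1} f = (7/2)x^2 + (13/3)x - 43/6
(Δ E_{-3} + (E_{4/3} + D) + E_{1}) f = 7x^2 + 25x - 106/3


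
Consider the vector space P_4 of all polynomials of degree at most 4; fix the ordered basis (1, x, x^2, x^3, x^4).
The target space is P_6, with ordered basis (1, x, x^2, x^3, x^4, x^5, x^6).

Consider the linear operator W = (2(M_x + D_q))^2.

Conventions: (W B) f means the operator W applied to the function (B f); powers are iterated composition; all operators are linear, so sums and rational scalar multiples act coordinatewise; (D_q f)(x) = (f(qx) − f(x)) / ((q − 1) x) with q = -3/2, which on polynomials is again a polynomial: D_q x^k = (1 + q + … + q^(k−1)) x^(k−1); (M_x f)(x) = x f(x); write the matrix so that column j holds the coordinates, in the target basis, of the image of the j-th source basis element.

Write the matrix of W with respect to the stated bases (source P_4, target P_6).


the matrix is [[4, 0, -2, 0, 0]; [0, 2, 0, -7/2, 0]; [4, 0, 5, 0, -91/8]; [0, 4, 0, 1/2, 0]; [0, 0, 4, 0, 29/4]; [0, 0, 0, 4, 0]; [0, 0, 0, 0, 4]] (rows listed top to bottom)

image of 1: 4x^2 + 4
image of x: 4x^3 + 2x
image of x^2: 4x^4 + 5x^2 - 2
image of x^3: 4x^5 + (1/2)x^3 - (7/2)x
image of x^4: 4x^6 + (29/4)x^4 - (91/8)x^2
each image's coordinates form column j of the matrix


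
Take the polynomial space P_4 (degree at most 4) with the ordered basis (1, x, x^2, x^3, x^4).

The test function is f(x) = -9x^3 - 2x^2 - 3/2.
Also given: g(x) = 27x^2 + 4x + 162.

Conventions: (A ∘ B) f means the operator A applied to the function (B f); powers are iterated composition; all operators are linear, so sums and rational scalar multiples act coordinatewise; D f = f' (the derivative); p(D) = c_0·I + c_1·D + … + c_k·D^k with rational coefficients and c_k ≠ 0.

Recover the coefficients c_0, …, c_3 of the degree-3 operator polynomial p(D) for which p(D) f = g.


D^0 f = -9x^3 - 2x^2 - 3/2
D^1 f = -27x^2 - 4x
D^2 f = -54x - 4
D^3 f = -54
matching coefficients of g against c_0 f + c_1 Df + … from the top degree down determines the c_i
solution: c_0 = 0, c_1 = -1, c_2 = 0, c_3 = -3

c_0 = 0, c_1 = -1, c_2 = 0, c_3 = -3


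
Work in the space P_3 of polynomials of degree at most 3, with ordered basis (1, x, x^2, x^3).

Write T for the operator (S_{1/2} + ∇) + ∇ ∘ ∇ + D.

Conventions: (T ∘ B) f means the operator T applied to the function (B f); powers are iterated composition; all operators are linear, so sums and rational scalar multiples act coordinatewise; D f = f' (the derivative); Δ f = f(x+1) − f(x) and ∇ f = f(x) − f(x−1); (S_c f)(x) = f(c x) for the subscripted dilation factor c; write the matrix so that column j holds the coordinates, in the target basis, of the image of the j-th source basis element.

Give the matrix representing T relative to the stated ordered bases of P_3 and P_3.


the matrix is [[1, 2, 1, -5]; [0, 1/2, 4, 3]; [0, 0, 1/4, 6]; [0, 0, 0, 1/8]] (rows listed top to bottom)

image of 1: 1
image of x: (1/2)x + 2
image of x^2: (1/4)x^2 + 4x + 1
image of x^3: (1/8)x^3 + 6x^2 + 3x - 5
each image's coordinates form column j of the matrix
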